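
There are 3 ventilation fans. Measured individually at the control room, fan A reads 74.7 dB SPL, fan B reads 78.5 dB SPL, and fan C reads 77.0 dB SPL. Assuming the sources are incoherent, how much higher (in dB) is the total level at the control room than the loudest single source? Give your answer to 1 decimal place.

Add the sources as powers (linear), then convert back to dB:
L_total = 10·log₁₀(10^(74.7/10) + 10^(78.5/10) + 10^(77.0/10)) = 81.77 dB SPL.
Excess over the loudest (78.5 dB): 81.77 − 78.5 = 3.3 dB.

3.3 dB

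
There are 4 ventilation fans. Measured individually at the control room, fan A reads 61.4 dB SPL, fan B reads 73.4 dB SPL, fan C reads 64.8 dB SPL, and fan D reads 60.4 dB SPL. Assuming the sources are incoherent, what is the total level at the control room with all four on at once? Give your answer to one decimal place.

Add the sources as powers (linear), then convert back to dB:
L_total = 10·log₁₀(10^(61.4/10) + 10^(73.4/10) + 10^(64.8/10) + 10^(60.4/10)) = 10·log₁₀(27370000) = 74.4 dB SPL.

74.4 dB SPL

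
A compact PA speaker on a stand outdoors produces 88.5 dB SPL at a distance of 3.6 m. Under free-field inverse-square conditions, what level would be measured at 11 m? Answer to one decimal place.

Inverse-square spreading gives ΔL = −20·log₁₀(d₂/d₁).
ΔL = −20·log₁₀(11/3.6) = -9.70 dB, so L₂ = 88.5 + (-9.70) = 78.8 dB SPL.

78.8 dB SPL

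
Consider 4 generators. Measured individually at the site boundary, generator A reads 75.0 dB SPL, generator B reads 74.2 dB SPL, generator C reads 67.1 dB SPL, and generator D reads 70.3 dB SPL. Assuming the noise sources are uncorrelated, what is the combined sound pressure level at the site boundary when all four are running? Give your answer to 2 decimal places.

78.68 dB SPL

Add the sources as powers (linear), then convert back to dB:
L_total = 10·log₁₀(10^(75.0/10) + 10^(74.2/10) + 10^(67.1/10) + 10^(70.3/10)) = 10·log₁₀(73770000) = 78.68 dB SPL.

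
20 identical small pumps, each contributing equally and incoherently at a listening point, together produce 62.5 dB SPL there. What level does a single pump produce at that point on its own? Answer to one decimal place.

20 equal incoherent sources add 10·log₁₀(20) = 13.01 dB over one source.
L_one = 62.5 − 13.01 = 49.5 dB SPL.

49.5 dB SPL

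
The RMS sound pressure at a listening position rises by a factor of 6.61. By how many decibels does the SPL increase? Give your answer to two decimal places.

SPL change from a pressure ratio uses the 20·log₁₀ form:
20·log₁₀(6.61) = 16.40 dB.

16.40 dB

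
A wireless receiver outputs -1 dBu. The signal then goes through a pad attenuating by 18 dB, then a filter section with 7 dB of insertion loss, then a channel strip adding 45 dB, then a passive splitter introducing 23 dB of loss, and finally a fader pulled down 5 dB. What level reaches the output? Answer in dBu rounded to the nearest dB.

-9 dBu

In dB, series stages simply add:
-1 − 18 − 7 + 45 − 23 − 5 = -9 dBu.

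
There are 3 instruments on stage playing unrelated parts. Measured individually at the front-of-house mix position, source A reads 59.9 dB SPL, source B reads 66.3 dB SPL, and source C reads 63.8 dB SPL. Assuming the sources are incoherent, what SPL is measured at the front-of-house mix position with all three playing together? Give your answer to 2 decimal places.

Uncorrelated sources add in intensity (power), not in dB.
L_total = 10·log₁₀(10^(59.9/10) + 10^(66.3/10) + 10^(63.8/10)) = 10·log₁₀(7642000) = 68.83 dB SPL.

68.83 dB SPL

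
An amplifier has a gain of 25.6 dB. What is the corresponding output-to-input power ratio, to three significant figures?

Power ratio = 10^(dB/10).
10^(25.6/10) = 10^(2.560) = 363.

363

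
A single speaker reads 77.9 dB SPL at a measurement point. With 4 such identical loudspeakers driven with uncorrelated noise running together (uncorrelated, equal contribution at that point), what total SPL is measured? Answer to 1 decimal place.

83.9 dB SPL

4 equal incoherent sources raise the level by 10·log₁₀(4) = 6.02 dB.
L_total = 77.9 + 6.02 = 83.9 dB SPL.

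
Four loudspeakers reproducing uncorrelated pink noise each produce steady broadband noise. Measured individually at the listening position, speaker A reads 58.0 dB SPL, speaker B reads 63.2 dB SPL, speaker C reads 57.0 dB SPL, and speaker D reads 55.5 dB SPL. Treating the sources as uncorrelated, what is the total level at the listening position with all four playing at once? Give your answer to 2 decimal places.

65.53 dB SPL

Incoherent sources sum as intensities:
L_total = 10·log₁₀(10^(58.0/10) + 10^(63.2/10) + 10^(57.0/10) + 10^(55.5/10)) = 10·log₁₀(3576000) = 65.53 dB SPL.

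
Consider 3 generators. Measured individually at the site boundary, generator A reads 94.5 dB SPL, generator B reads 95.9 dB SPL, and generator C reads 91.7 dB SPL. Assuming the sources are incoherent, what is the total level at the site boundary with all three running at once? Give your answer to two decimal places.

Uncorrelated sources add in intensity (power), not in dB.
L_total = 10·log₁₀(10^(94.5/10) + 10^(95.9/10) + 10^(91.7/10)) = 10·log₁₀(8188000000) = 99.13 dB SPL.

99.13 dB SPL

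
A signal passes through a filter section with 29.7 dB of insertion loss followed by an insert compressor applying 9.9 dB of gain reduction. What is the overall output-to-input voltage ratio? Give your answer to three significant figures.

Net gain = (−29.7) + (−9.9) = -39.6 dB.
Voltage ratio = 10^(-39.6/20) = 0.0105.

0.0105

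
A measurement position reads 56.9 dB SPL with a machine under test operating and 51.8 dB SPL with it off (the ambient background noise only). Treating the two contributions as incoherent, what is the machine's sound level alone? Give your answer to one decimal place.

55.3 dB SPL

Subtract intensities: L_src = 10·log₁₀(10^(L_total/10) − 10^(L_bg/10)).
L_src = 10·log₁₀(10^(56.9/10) − 10^(51.8/10)) = 10·log₁₀(338400) = 55.3 dB SPL.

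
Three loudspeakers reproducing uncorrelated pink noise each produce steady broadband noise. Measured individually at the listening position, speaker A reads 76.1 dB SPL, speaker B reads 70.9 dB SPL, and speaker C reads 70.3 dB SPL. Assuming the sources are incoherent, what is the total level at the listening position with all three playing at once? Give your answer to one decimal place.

78.0 dB SPL

Incoherent sources sum as intensities:
L_total = 10·log₁₀(10^(76.1/10) + 10^(70.9/10) + 10^(70.3/10)) = 10·log₁₀(63760000) = 78.0 dB SPL.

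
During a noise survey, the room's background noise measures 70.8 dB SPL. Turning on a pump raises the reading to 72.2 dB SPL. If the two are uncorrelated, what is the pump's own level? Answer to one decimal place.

Remove the background by subtracting linear intensities:
L_src = 10·log₁₀(10^(72.2/10) − 10^(70.8/10)) = 10·log₁₀(4573000) = 66.6 dB SPL.

66.6 dB SPL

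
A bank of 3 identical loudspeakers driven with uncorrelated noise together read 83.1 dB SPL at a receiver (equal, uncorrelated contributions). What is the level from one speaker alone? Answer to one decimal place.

3 equal incoherent sources add 10·log₁₀(3) = 4.77 dB over one source.
L_one = 83.1 − 4.77 = 78.3 dB SPL.

78.3 dB SPL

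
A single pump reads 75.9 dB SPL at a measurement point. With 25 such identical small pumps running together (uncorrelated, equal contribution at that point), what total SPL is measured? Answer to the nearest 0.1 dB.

25 equal incoherent sources raise the level by 10·log₁₀(25) = 13.98 dB.
L_total = 75.9 + 13.98 = 89.9 dB SPL.

89.9 dB SPL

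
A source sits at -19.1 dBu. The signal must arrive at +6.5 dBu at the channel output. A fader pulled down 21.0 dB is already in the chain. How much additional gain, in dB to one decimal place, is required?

46.6 dB

The required make-up gain is the shortfall in the dB sum.
G = +6.5 − (-19.1) + 21.0 = 46.6 dB.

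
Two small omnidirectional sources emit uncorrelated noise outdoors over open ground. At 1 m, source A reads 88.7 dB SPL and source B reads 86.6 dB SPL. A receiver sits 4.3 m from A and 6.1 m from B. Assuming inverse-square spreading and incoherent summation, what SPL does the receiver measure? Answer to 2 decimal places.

At the listener: L_A = 88.7 − 20·log₁₀(4.3) = 76.031 dB; L_B = 86.6 − 20·log₁₀(6.1) = 70.893 dB.
Combined: 10·log₁₀(10^(76.031/10)+10^(70.893/10)) = 77.19 dB SPL.

77.19 dB SPL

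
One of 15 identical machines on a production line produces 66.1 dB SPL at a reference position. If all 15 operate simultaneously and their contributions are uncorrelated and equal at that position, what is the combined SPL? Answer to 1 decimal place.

15 equal incoherent sources raise the level by 10·log₁₀(15) = 11.76 dB.
L_total = 66.1 + 11.76 = 77.9 dB SPL.

77.9 dB SPL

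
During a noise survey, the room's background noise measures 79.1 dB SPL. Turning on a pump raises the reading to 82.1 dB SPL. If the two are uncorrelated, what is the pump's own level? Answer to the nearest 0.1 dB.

Remove the background by subtracting linear intensities:
L_src = 10·log₁₀(10^(82.1/10) − 10^(79.1/10)) = 10·log₁₀(80900000) = 79.1 dB SPL.

79.1 dB SPL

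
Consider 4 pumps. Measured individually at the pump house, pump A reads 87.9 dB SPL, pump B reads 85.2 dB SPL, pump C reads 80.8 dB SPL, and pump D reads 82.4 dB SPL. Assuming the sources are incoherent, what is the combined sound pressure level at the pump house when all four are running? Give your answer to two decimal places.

Add the sources as powers (linear), then convert back to dB:
L_total = 10·log₁₀(10^(87.9/10) + 10^(85.2/10) + 10^(80.8/10) + 10^(82.4/10)) = 10·log₁₀(1242000000) = 90.94 dB SPL.

90.94 dB SPL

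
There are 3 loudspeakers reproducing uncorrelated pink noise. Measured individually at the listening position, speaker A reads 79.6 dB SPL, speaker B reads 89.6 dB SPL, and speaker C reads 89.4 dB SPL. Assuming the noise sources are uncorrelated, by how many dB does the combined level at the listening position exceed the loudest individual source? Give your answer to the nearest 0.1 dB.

3.1 dB

Incoherent sources sum as intensities:
L_total = 10·log₁₀(10^(79.6/10) + 10^(89.6/10) + 10^(89.4/10)) = 92.73 dB SPL.
Excess over the loudest (89.6 dB): 92.73 − 89.6 = 3.1 dB.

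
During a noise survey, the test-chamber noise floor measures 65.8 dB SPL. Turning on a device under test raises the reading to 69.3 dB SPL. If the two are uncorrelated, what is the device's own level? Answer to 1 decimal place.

66.7 dB SPL

Remove the background by subtracting linear intensities:
L_src = 10·log₁₀(10^(69.3/10) − 10^(65.8/10)) = 10·log₁₀(4709000) = 66.7 dB SPL.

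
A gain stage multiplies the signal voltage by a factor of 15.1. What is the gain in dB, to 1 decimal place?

Voltage ratio → dB uses the 20·log₁₀ form:
20·log₁₀(15.1) = 23.6 dB.

23.6 dB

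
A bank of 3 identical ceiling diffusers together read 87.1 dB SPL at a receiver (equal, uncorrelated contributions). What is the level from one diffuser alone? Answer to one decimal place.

82.3 dB SPL

3 equal incoherent sources add 10·log₁₀(3) = 4.77 dB over one source.
L_one = 87.1 − 4.77 = 82.3 dB SPL.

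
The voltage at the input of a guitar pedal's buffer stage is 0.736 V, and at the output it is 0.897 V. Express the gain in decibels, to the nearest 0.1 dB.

Voltage ratio → dB uses the 20·log₁₀ form:
20·log₁₀(0.897/0.736) = 20·log₁₀(1.219) = 1.7 dB.

1.7 dB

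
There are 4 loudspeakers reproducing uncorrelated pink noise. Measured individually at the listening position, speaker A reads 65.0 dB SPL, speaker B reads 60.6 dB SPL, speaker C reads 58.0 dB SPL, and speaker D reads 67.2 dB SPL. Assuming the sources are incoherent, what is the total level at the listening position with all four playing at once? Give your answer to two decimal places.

70.08 dB SPL

Add the sources as powers (linear), then convert back to dB:
L_total = 10·log₁₀(10^(65.0/10) + 10^(60.6/10) + 10^(58.0/10) + 10^(67.2/10)) = 10·log₁₀(10190000) = 70.08 dB SPL.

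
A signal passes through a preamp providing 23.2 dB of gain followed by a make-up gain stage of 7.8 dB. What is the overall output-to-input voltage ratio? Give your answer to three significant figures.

Net gain = 23.2 + 7.8 = 31.0 dB.
Voltage ratio = 10^(31.0/20) = 35.5.

35.5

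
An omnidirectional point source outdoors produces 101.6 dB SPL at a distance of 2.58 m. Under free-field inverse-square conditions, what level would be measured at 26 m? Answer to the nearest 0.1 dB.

81.5 dB SPL

For a point source in a free field, ΔL = −20·log₁₀(d₂/d₁).
ΔL = −20·log₁₀(26/2.58) = -20.07 dB, so L₂ = 101.6 + (-20.07) = 81.5 dB SPL.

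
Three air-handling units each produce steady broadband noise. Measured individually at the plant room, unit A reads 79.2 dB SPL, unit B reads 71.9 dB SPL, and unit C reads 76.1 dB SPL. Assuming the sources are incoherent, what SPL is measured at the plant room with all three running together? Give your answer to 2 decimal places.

81.44 dB SPL

Uncorrelated sources add in intensity (power), not in dB.
L_total = 10·log₁₀(10^(79.2/10) + 10^(71.9/10) + 10^(76.1/10)) = 10·log₁₀(139400000) = 81.44 dB SPL.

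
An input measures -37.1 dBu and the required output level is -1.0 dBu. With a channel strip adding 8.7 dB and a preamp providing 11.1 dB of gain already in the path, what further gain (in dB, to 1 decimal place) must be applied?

The required make-up gain is the shortfall in the dB sum.
G = -1.0 − (-37.1) − 8.7 − 11.1 = 16.3 dB.

16.3 dB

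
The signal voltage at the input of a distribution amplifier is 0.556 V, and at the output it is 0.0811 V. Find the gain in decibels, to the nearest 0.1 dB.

-16.7 dB

For a voltage ratio, dB = 20·log₁₀(V₂/V₁).
20·log₁₀(0.0811/0.556) = 20·log₁₀(0.1459) = -16.7 dB.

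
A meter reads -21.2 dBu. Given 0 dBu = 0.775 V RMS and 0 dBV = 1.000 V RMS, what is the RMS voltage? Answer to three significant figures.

0.0675 V

V = 0.775 V × 10^(-21.2/20).
= 0.775 × 0.08710 = 0.0675 V.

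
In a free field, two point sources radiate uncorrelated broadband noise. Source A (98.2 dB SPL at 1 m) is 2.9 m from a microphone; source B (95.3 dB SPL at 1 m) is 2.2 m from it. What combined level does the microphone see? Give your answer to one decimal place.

At the listener: L_A = 98.2 − 20·log₁₀(2.9) = 88.95 dB; L_B = 95.3 − 20·log₁₀(2.2) = 88.45 dB.
Combined: 10·log₁₀(10^(88.95/10)+10^(88.45/10)) = 91.7 dB SPL.

91.7 dB SPL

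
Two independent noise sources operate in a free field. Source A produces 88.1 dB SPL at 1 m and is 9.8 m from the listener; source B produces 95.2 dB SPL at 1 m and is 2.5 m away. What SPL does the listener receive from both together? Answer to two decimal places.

At the listener: L_A = 88.1 − 20·log₁₀(9.8) = 68.275 dB; L_B = 95.2 − 20·log₁₀(2.5) = 87.241 dB.
Combined: 10·log₁₀(10^(68.275/10)+10^(87.241/10)) = 87.30 dB SPL.

87.30 dB SPL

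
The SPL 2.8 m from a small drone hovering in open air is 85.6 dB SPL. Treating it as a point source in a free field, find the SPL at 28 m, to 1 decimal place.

Inverse-square spreading gives ΔL = −20·log₁₀(d₂/d₁).
ΔL = −20·log₁₀(28/2.8) = -20.00 dB, so L₂ = 85.6 + (-20.00) = 65.6 dB SPL.

65.6 dB SPL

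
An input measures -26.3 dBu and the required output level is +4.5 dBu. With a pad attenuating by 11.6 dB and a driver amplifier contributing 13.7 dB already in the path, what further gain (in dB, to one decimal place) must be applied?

The required make-up gain is the shortfall in the dB sum.
G = +4.5 − (-26.3) + 11.6 − 13.7 = 28.7 dB.

28.7 dB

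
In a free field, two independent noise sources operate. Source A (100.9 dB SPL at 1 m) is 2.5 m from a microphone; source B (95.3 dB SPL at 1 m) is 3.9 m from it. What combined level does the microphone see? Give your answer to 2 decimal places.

93.41 dB SPL

At the listener: L_A = 100.9 − 20·log₁₀(2.5) = 92.941 dB; L_B = 95.3 − 20·log₁₀(3.9) = 83.479 dB.
Combined: 10·log₁₀(10^(92.941/10)+10^(83.479/10)) = 93.41 dB SPL.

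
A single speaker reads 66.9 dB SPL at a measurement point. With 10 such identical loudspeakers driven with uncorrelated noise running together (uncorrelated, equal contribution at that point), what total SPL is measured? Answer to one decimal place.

76.9 dB SPL

10 equal incoherent sources raise the level by 10·log₁₀(10) = 10.00 dB.
L_total = 66.9 + 10.00 = 76.9 dB SPL.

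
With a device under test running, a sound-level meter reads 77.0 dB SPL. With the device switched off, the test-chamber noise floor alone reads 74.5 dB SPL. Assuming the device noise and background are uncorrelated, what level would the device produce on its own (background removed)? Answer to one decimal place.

Subtract intensities: L_src = 10·log₁₀(10^(L_total/10) − 10^(L_bg/10)).
L_src = 10·log₁₀(10^(77.0/10) − 10^(74.5/10)) = 10·log₁₀(21930000) = 73.4 dB SPL.

73.4 dB SPL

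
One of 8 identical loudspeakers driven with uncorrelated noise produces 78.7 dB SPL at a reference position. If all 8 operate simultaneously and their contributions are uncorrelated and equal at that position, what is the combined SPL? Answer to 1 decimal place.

8 equal incoherent sources raise the level by 10·log₁₀(8) = 9.03 dB.
L_total = 78.7 + 9.03 = 87.7 dB SPL.

87.7 dB SPL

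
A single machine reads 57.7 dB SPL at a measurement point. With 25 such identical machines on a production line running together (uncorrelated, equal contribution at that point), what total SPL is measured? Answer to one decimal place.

25 equal incoherent sources raise the level by 10·log₁₀(25) = 13.98 dB.
L_total = 57.7 + 13.98 = 71.7 dB SPL.

71.7 dB SPL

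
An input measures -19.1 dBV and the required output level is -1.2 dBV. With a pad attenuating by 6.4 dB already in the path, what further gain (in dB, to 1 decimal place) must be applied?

The required make-up gain is the shortfall in the dB sum.
G = -1.2 − (-19.1) + 6.4 = 24.3 dB.

24.3 dB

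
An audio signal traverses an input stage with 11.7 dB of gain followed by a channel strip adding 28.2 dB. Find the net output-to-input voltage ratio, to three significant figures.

Net gain = 11.7 + 28.2 = 39.9 dB.
Voltage ratio = 10^(39.9/20) = 98.9.

98.9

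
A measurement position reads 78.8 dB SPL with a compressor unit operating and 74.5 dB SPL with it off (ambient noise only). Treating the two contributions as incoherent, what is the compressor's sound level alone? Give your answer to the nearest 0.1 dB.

76.8 dB SPL

Background correction is a power subtraction:
L_src = 10·log₁₀(10^(78.8/10) − 10^(74.5/10)) = 10·log₁₀(47670000) = 76.8 dB SPL.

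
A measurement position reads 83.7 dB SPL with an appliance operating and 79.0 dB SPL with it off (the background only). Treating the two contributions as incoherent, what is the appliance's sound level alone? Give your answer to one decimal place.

Background correction is a power subtraction:
L_src = 10·log₁₀(10^(83.7/10) − 10^(79.0/10)) = 10·log₁₀(155000000) = 81.9 dB SPL.

81.9 dB SPL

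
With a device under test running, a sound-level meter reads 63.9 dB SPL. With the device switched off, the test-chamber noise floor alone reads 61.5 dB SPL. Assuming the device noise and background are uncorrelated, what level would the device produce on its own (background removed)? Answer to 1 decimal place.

Remove the background by subtracting linear intensities:
L_src = 10·log₁₀(10^(63.9/10) − 10^(61.5/10)) = 10·log₁₀(1042000) = 60.2 dB SPL.

60.2 dB SPL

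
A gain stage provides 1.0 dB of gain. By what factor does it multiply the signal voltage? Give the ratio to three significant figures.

Voltage ratio = 10^(dB/20).
10^(1.0/20) = 10^(0.05000) = 1.12.

1.12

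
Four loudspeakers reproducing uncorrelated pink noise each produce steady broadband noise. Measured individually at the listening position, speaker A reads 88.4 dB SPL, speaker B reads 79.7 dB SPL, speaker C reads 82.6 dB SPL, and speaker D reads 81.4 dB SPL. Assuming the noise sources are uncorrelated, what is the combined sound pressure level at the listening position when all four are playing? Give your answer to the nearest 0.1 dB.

90.4 dB SPL

Incoherent sources sum as intensities:
L_total = 10·log₁₀(10^(88.4/10) + 10^(79.7/10) + 10^(82.6/10) + 10^(81.4/10)) = 10·log₁₀(1105000000) = 90.4 dB SPL.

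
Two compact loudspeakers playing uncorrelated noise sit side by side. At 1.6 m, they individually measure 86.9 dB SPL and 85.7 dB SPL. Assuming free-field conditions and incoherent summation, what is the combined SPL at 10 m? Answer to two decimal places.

73.43 dB SPL

Combined at 1.6 m: 10·log₁₀(10^(86.9/10)+10^(85.7/10)) = 89.352 dB SPL.
Then apply −20·log₁₀(10/1.6) = -15.918 dB → 73.43 dB SPL.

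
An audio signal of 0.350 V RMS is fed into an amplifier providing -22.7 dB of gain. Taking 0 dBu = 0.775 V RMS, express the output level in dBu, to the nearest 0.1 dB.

Input level: 20·log₁₀(0.350/0.775) = -6.90 dBu.
Output: -6.90 − 22.7 = -29.6 dBu.

-29.6 dBu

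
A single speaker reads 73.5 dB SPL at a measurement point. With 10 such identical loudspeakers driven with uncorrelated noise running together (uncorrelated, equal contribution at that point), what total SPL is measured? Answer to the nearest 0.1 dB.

83.5 dB SPL

10 equal incoherent sources raise the level by 10·log₁₀(10) = 10.00 dB.
L_total = 73.5 + 10.00 = 83.5 dB SPL.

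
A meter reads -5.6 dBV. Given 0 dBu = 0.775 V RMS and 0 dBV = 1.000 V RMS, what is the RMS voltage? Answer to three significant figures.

V = 1.000 V × 10^(-5.6/20).
= 1.000 × 0.5248 = 0.525 V.

0.525 V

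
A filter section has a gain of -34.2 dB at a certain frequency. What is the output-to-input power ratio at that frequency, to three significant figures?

0.000380

Power ratio = 10^(dB/10).
10^(-34.2/10) = 10^(-3.420) = 0.000380.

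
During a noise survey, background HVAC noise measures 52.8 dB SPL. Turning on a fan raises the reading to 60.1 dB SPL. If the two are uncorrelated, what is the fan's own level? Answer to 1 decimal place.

59.2 dB SPL

Subtract intensities: L_src = 10·log₁₀(10^(L_total/10) − 10^(L_bg/10)).
L_src = 10·log₁₀(10^(60.1/10) − 10^(52.8/10)) = 10·log₁₀(832700) = 59.2 dB SPL.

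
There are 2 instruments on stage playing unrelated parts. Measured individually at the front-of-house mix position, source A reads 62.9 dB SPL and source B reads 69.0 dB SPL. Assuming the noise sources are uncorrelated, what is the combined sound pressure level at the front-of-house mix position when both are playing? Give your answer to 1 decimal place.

Incoherent sources sum as intensities:
L_total = 10·log₁₀(10^(62.9/10) + 10^(69.0/10)) = 10·log₁₀(9893000) = 70.0 dB SPL.

70.0 dB SPL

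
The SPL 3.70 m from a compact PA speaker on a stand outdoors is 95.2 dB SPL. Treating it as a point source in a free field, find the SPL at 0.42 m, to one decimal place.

114.1 dB SPL

For a point source in a free field, ΔL = −20·log₁₀(d₂/d₁).
ΔL = −20·log₁₀(0.42/3.70) = 18.90 dB, so L₂ = 95.2 + (18.90) = 114.1 dB SPL.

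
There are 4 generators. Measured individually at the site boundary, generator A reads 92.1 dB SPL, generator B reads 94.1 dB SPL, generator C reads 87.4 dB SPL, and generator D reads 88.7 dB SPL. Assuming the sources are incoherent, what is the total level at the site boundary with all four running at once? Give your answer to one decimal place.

Add the sources as powers (linear), then convert back to dB:
L_total = 10·log₁₀(10^(92.1/10) + 10^(94.1/10) + 10^(87.4/10) + 10^(88.7/10)) = 10·log₁₀(5483000000) = 97.4 dB SPL.

97.4 dB SPL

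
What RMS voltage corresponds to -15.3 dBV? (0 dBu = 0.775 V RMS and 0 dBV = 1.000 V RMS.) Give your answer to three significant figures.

V = 1.000 V × 10^(-15.3/20).
= 1.000 × 0.1718 = 0.172 V.

0.172 V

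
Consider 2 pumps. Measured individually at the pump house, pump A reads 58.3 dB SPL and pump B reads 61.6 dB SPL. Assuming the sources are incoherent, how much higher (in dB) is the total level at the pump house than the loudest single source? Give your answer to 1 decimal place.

1.7 dB

Add the sources as powers (linear), then convert back to dB:
L_total = 10·log₁₀(10^(58.3/10) + 10^(61.6/10)) = 63.27 dB SPL.
Excess over the loudest (61.6 dB): 63.27 − 61.6 = 1.7 dB.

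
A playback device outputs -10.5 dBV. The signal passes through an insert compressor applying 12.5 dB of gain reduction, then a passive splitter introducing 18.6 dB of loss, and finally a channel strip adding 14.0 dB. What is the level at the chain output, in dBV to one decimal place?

-27.6 dBV

Cascaded gains and losses add directly in dB.
-10.5 − 12.5 − 18.6 + 14.0 = -27.6 dBV.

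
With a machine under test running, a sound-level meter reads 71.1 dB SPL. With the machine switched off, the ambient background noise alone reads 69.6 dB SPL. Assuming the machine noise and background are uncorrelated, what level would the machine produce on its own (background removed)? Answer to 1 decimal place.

Remove the background by subtracting linear intensities:
L_src = 10·log₁₀(10^(71.1/10) − 10^(69.6/10)) = 10·log₁₀(3762000) = 65.8 dB SPL.

65.8 dB SPL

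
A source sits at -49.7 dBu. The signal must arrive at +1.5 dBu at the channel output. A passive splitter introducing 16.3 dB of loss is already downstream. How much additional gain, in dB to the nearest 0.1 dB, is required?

67.5 dB

The required make-up gain is the shortfall in the dB sum.
G = +1.5 − (-49.7) + 16.3 = 67.5 dB.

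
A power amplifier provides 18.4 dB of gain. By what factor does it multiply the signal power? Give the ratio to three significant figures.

Power ratio = 10^(dB/10).
10^(18.4/10) = 10^(1.840) = 69.2.

69.2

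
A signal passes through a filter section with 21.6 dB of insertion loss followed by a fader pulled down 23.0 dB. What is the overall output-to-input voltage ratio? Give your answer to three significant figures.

0.00589

Net gain = (−21.6) + (−23.0) = -44.6 dB.
Voltage ratio = 10^(-44.6/20) = 0.00589.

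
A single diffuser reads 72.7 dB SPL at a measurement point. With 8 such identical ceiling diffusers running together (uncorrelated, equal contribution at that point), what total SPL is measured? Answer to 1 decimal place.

81.7 dB SPL

8 equal incoherent sources raise the level by 10·log₁₀(8) = 9.03 dB.
L_total = 72.7 + 9.03 = 81.7 dB SPL.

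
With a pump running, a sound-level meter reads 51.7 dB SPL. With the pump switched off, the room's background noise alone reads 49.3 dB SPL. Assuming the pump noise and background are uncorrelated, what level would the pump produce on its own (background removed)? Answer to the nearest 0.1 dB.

48.0 dB SPL

Background correction is a power subtraction:
L_src = 10·log₁₀(10^(51.7/10) − 10^(49.3/10)) = 10·log₁₀(62800) = 48.0 dB SPL.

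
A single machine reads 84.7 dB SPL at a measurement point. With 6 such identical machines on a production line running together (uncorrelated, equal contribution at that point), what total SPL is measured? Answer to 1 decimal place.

92.5 dB SPL

6 equal incoherent sources raise the level by 10·log₁₀(6) = 7.78 dB.
L_total = 84.7 + 7.78 = 92.5 dB SPL.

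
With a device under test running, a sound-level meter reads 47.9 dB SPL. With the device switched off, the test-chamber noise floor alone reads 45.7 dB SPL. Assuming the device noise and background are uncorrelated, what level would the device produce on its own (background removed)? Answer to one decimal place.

43.9 dB SPL

Remove the background by subtracting linear intensities:
L_src = 10·log₁₀(10^(47.9/10) − 10^(45.7/10)) = 10·log₁₀(24510) = 43.9 dB SPL.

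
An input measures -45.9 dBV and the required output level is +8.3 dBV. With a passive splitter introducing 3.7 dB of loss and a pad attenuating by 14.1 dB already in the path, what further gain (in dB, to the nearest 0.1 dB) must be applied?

72.0 dB

The required make-up gain is the shortfall in the dB sum.
G = +8.3 − (-45.9) + 3.7 + 14.1 = 72.0 dB.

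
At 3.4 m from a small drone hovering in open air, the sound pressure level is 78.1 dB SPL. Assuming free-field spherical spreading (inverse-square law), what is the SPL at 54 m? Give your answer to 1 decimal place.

54.1 dB SPL

Inverse-square spreading gives ΔL = −20·log₁₀(d₂/d₁).
ΔL = −20·log₁₀(54/3.4) = -24.02 dB, so L₂ = 78.1 + (-24.02) = 54.1 dB SPL.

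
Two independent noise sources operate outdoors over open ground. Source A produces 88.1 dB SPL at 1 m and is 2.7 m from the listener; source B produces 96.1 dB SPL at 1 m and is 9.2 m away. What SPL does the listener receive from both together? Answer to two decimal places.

81.36 dB SPL

At the listener: L_A = 88.1 − 20·log₁₀(2.7) = 79.473 dB; L_B = 96.1 − 20·log₁₀(9.2) = 76.824 dB.
Combined: 10·log₁₀(10^(79.473/10)+10^(76.824/10)) = 81.36 dB SPL.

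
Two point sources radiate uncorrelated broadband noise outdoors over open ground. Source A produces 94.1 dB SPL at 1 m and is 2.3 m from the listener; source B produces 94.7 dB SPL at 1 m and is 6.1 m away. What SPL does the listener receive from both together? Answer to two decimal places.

At the listener: L_A = 94.1 − 20·log₁₀(2.3) = 86.865 dB; L_B = 94.7 − 20·log₁₀(6.1) = 78.993 dB.
Combined: 10·log₁₀(10^(86.865/10)+10^(78.993/10)) = 87.52 dB SPL.

87.52 dB SPL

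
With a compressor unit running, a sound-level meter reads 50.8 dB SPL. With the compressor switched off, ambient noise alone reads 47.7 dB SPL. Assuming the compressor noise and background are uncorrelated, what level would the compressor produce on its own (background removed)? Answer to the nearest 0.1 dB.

47.9 dB SPL

Background correction is a power subtraction:
L_src = 10·log₁₀(10^(50.8/10) − 10^(47.7/10)) = 10·log₁₀(61340) = 47.9 dB SPL.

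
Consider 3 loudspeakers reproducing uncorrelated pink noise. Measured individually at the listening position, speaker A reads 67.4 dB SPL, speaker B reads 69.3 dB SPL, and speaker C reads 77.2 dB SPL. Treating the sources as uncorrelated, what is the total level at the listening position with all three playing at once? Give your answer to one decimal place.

Incoherent sources sum as intensities:
L_total = 10·log₁₀(10^(67.4/10) + 10^(69.3/10) + 10^(77.2/10)) = 10·log₁₀(66490000) = 78.2 dB SPL.

78.2 dB SPL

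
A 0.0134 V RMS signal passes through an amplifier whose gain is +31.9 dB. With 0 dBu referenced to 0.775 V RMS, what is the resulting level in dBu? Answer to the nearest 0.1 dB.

Input level: 20·log₁₀(0.0134/0.775) = -35.24 dBu.
Output: -35.24 + 31.9 = -3.3 dBu.

-3.3 dBu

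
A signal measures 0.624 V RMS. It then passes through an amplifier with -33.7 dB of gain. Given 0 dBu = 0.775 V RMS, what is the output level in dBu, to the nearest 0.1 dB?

-35.6 dBu

Input level: 20·log₁₀(0.624/0.775) = -1.88 dBu.
Output: -1.88 − 33.7 = -35.6 dBu.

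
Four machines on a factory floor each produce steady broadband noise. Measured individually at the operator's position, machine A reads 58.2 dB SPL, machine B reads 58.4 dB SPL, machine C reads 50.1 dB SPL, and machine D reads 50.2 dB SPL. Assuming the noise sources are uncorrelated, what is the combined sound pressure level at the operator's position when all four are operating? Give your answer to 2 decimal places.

61.93 dB SPL

Incoherent sources sum as intensities:
L_total = 10·log₁₀(10^(58.2/10) + 10^(58.4/10) + 10^(50.1/10) + 10^(50.2/10)) = 10·log₁₀(1560000) = 61.93 dB SPL.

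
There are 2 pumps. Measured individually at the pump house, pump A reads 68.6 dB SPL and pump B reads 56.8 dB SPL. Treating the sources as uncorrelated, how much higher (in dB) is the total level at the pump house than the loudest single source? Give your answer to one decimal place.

0.3 dB

Uncorrelated sources add in intensity (power), not in dB.
L_total = 10·log₁₀(10^(68.6/10) + 10^(56.8/10)) = 68.88 dB SPL.
Excess over the loudest (68.6 dB): 68.88 − 68.6 = 0.3 dB.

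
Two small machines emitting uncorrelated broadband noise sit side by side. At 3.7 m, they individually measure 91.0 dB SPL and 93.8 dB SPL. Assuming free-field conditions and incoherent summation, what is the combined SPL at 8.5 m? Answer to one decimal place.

88.4 dB SPL

Combined at 3.7 m: 10·log₁₀(10^(91.0/10)+10^(93.8/10)) = 95.63 dB SPL.
Then apply −20·log₁₀(8.5/3.7) = -7.22 dB → 88.4 dB SPL.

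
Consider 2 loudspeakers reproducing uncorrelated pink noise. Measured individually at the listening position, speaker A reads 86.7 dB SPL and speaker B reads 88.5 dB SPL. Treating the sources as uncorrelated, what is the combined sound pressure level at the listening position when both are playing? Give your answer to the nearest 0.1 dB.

90.7 dB SPL

Add the sources as powers (linear), then convert back to dB:
L_total = 10·log₁₀(10^(86.7/10) + 10^(88.5/10)) = 10·log₁₀(1176000000) = 90.7 dB SPL.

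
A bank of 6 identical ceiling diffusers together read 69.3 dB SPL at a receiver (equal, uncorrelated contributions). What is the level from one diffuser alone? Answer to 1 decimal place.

61.5 dB SPL

6 equal incoherent sources add 10·log₁₀(6) = 7.78 dB over one source.
L_one = 69.3 − 7.78 = 61.5 dB SPL.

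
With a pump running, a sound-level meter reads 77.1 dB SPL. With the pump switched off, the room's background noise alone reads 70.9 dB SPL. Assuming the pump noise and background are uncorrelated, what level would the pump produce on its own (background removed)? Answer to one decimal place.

75.9 dB SPL

Subtract intensities: L_src = 10·log₁₀(10^(L_total/10) − 10^(L_bg/10)).
L_src = 10·log₁₀(10^(77.1/10) − 10^(70.9/10)) = 10·log₁₀(38980000) = 75.9 dB SPL.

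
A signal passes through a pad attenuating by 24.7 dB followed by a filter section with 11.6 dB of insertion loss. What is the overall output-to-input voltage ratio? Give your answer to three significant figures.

0.0153

Net gain = (−24.7) + (−11.6) = -36.3 dB.
Voltage ratio = 10^(-36.3/20) = 0.0153.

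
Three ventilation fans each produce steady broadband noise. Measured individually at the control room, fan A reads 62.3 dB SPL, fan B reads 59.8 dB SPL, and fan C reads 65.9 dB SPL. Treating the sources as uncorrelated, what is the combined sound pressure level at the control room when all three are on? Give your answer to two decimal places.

Uncorrelated sources add in intensity (power), not in dB.
L_total = 10·log₁₀(10^(62.3/10) + 10^(59.8/10) + 10^(65.9/10)) = 10·log₁₀(6544000) = 68.16 dB SPL.

68.16 dB SPL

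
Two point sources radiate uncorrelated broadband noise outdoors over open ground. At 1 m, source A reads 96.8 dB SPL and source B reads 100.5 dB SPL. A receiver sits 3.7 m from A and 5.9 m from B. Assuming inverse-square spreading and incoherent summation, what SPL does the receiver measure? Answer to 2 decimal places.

At the listener: L_A = 96.8 − 20·log₁₀(3.7) = 85.436 dB; L_B = 100.5 − 20·log₁₀(5.9) = 85.083 dB.
Combined: 10·log₁₀(10^(85.436/10)+10^(85.083/10)) = 88.27 dB SPL.

88.27 dB SPL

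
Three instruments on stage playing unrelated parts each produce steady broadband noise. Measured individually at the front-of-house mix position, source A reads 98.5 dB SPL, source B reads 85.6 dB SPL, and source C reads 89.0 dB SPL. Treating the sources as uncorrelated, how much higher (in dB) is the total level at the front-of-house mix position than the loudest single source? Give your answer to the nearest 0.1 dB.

0.7 dB

Incoherent sources sum as intensities:
L_total = 10·log₁₀(10^(98.5/10) + 10^(85.6/10) + 10^(89.0/10)) = 99.16 dB SPL.
Excess over the loudest (98.5 dB): 99.16 − 98.5 = 0.7 dB.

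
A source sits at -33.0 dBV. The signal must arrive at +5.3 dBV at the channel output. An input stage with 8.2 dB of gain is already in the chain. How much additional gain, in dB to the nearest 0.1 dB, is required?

30.1 dB

The required make-up gain is the shortfall in the dB sum.
G = +5.3 − (-33.0) − 8.2 = 30.1 dB.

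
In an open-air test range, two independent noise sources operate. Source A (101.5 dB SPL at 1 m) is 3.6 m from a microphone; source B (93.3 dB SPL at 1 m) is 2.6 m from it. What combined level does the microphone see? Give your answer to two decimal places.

At the listener: L_A = 101.5 − 20·log₁₀(3.6) = 90.374 dB; L_B = 93.3 − 20·log₁₀(2.6) = 85.001 dB.
Combined: 10·log₁₀(10^(90.374/10)+10^(85.001/10)) = 91.48 dB SPL.

91.48 dB SPL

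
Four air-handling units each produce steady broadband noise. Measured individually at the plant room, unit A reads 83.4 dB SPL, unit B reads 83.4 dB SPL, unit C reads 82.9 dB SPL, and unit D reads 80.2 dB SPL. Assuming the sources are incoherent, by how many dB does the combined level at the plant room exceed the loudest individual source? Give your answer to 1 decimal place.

5.3 dB

Incoherent sources sum as intensities:
L_total = 10·log₁₀(10^(83.4/10) + 10^(83.4/10) + 10^(82.9/10) + 10^(80.2/10)) = 88.68 dB SPL.
Excess over the loudest (83.4 dB): 88.68 − 83.4 = 5.3 dB.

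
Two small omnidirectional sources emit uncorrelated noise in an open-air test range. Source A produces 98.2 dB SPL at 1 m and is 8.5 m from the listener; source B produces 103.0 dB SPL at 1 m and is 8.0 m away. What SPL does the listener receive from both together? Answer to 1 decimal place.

At the listener: L_A = 98.2 − 20·log₁₀(8.5) = 79.61 dB; L_B = 103.0 − 20·log₁₀(8.0) = 84.94 dB.
Combined: 10·log₁₀(10^(79.61/10)+10^(84.94/10)) = 86.1 dB SPL.

86.1 dB SPL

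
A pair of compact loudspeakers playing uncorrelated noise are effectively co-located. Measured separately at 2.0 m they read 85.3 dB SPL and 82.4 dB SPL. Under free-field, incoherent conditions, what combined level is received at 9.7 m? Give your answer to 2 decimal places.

Combined at 2.0 m: 10·log₁₀(10^(85.3/10)+10^(82.4/10)) = 87.098 dB SPL.
Then apply −20·log₁₀(9.7/2.0) = -13.715 dB → 73.38 dB SPL.

73.38 dB SPL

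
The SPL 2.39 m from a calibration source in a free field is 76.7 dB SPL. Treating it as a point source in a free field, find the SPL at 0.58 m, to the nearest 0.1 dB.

Inverse-square spreading gives ΔL = −20·log₁₀(d₂/d₁).
ΔL = −20·log₁₀(0.58/2.39) = 12.30 dB, so L₂ = 76.7 + (12.30) = 89.0 dB SPL.

89.0 dB SPL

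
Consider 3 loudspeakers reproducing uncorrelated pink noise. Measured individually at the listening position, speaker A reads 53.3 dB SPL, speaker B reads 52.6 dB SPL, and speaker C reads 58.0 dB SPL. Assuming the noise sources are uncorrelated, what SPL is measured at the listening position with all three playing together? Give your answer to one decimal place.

60.1 dB SPL

Incoherent sources sum as intensities:
L_total = 10·log₁₀(10^(53.3/10) + 10^(52.6/10) + 10^(58.0/10)) = 10·log₁₀(1027000) = 60.1 dB SPL.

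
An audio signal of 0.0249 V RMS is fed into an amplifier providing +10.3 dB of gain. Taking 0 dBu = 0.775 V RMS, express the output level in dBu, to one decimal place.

-19.6 dBu

Input level: 20·log₁₀(0.0249/0.775) = -29.86 dBu.
Output: -29.86 + 10.3 = -19.6 dBu.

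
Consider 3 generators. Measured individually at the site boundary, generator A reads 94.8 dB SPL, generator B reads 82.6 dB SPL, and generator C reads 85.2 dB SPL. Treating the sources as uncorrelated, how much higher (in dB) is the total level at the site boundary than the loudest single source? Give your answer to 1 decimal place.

0.7 dB

Uncorrelated sources add in intensity (power), not in dB.
L_total = 10·log₁₀(10^(94.8/10) + 10^(82.6/10) + 10^(85.2/10)) = 95.48 dB SPL.
Excess over the loudest (94.8 dB): 95.48 − 94.8 = 0.7 dB.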